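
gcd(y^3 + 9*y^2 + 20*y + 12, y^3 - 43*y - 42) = y^2 + 7*y + 6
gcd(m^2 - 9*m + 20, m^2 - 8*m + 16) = m - 4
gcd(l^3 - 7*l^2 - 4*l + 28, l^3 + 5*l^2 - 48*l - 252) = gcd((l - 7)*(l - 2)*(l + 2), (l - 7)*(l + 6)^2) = l - 7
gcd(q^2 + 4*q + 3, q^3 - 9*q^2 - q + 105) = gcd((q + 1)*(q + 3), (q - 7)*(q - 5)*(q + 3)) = q + 3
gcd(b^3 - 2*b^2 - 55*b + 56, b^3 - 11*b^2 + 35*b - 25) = b - 1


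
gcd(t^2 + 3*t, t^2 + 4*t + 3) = t + 3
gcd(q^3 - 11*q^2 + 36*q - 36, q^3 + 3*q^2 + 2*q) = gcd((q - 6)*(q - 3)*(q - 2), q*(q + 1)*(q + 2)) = 1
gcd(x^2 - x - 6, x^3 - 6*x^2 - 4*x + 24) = x + 2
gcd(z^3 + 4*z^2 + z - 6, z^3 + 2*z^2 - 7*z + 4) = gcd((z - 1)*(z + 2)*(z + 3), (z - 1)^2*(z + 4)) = z - 1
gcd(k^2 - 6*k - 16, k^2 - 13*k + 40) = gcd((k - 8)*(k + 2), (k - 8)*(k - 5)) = k - 8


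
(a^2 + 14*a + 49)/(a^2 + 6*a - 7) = (a + 7)/(a - 1)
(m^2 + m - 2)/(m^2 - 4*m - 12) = (m - 1)/(m - 6)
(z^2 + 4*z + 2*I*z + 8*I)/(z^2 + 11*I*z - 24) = (z^2 + 2*z*(2 + I) + 8*I)/(z^2 + 11*I*z - 24)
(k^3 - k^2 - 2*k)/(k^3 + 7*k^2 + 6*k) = (k - 2)/(k + 6)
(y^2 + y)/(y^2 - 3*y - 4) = y/(y - 4)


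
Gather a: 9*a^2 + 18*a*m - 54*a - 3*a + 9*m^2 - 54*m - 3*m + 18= 9*a^2 + a*(18*m - 57) + 9*m^2 - 57*m + 18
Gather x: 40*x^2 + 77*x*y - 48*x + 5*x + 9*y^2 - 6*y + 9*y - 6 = 40*x^2 + x*(77*y - 43) + 9*y^2 + 3*y - 6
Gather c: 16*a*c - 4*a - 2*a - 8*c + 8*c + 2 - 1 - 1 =16*a*c - 6*a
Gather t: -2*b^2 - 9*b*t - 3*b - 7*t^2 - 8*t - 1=-2*b^2 - 3*b - 7*t^2 + t*(-9*b - 8) - 1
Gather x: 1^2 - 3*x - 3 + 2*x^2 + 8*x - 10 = 2*x^2 + 5*x - 12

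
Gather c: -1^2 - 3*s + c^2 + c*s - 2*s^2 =c^2 + c*s - 2*s^2 - 3*s - 1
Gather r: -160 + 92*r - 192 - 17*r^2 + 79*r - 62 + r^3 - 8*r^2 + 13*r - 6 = r^3 - 25*r^2 + 184*r - 420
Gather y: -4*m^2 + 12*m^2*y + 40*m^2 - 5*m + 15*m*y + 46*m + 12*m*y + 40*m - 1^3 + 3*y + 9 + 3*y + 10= 36*m^2 + 81*m + y*(12*m^2 + 27*m + 6) + 18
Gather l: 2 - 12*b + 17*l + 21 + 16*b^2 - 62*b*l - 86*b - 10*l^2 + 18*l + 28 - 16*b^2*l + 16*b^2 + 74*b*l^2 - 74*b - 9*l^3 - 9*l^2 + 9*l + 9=32*b^2 - 172*b - 9*l^3 + l^2*(74*b - 19) + l*(-16*b^2 - 62*b + 44) + 60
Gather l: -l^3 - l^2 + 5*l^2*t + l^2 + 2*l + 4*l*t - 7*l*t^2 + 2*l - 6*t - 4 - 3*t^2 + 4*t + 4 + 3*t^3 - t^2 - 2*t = -l^3 + 5*l^2*t + l*(-7*t^2 + 4*t + 4) + 3*t^3 - 4*t^2 - 4*t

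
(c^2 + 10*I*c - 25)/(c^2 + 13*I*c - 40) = (c + 5*I)/(c + 8*I)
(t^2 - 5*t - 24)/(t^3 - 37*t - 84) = (t - 8)/(t^2 - 3*t - 28)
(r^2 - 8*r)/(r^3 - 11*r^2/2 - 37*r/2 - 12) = 2*r/(2*r^2 + 5*r + 3)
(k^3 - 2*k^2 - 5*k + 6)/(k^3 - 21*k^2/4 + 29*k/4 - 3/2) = 4*(k^2 + k - 2)/(4*k^2 - 9*k + 2)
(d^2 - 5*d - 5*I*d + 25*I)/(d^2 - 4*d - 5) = (d - 5*I)/(d + 1)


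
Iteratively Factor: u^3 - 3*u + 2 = (u + 2)*(u^2 - 2*u + 1) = (u - 1)*(u + 2)*(u - 1)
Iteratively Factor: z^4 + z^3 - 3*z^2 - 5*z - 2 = (z + 1)*(z^3 - 3*z - 2) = (z + 1)^2*(z^2 - z - 2) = (z + 1)^3*(z - 2)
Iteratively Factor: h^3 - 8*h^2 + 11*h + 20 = (h + 1)*(h^2 - 9*h + 20) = (h - 4)*(h + 1)*(h - 5)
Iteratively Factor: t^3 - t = (t + 1)*(t^2 - t) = t*(t + 1)*(t - 1)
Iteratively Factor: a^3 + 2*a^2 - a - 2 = (a - 1)*(a^2 + 3*a + 2) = (a - 1)*(a + 2)*(a + 1)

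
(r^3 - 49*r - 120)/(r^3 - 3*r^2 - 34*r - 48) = (r + 5)/(r + 2)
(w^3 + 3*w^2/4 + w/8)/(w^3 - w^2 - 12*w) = (w^2 + 3*w/4 + 1/8)/(w^2 - w - 12)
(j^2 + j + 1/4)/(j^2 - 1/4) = (2*j + 1)/(2*j - 1)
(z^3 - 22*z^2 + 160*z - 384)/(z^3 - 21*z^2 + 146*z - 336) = (z - 8)/(z - 7)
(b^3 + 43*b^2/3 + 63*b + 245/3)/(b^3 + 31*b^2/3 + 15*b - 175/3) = (3*b + 7)/(3*b - 5)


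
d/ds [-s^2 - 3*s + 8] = -2*s - 3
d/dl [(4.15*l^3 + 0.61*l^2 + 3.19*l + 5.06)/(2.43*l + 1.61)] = (20.169*l^3 + 21.5268*l^2 + 1.9642*l - 7.1599)/(5.9049*l^2 + 7.8246*l + 2.5921)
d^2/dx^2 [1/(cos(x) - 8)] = (sin(x)^2 - 8*cos(x) + 1)/(cos(x) - 8)^3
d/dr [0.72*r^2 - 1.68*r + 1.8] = 1.44*r - 1.68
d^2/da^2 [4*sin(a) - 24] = -4*sin(a)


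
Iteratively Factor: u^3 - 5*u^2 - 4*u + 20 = (u + 2)*(u^2 - 7*u + 10) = (u - 2)*(u + 2)*(u - 5)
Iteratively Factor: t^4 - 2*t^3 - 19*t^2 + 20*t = (t - 5)*(t^3 + 3*t^2 - 4*t) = (t - 5)*(t - 1)*(t^2 + 4*t) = (t - 5)*(t - 1)*(t + 4)*(t)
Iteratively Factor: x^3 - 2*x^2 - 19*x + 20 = (x - 5)*(x^2 + 3*x - 4) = (x - 5)*(x + 4)*(x - 1)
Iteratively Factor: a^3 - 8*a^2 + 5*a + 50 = (a - 5)*(a^2 - 3*a - 10) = (a - 5)*(a + 2)*(a - 5)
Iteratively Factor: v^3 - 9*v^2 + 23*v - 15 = (v - 5)*(v^2 - 4*v + 3) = (v - 5)*(v - 1)*(v - 3)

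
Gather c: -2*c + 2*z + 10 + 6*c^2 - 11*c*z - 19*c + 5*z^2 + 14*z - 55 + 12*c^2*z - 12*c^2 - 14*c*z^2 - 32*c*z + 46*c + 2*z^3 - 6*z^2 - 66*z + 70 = c^2*(12*z - 6) + c*(-14*z^2 - 43*z + 25) + 2*z^3 - z^2 - 50*z + 25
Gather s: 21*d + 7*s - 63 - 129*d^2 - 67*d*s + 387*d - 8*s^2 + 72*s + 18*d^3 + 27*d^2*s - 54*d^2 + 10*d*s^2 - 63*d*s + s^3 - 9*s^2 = 18*d^3 - 183*d^2 + 408*d + s^3 + s^2*(10*d - 17) + s*(27*d^2 - 130*d + 79) - 63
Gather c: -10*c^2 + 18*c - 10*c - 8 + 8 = -10*c^2 + 8*c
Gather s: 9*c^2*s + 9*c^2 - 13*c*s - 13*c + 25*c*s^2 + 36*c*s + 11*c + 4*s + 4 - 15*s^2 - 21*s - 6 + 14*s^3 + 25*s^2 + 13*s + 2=9*c^2 - 2*c + 14*s^3 + s^2*(25*c + 10) + s*(9*c^2 + 23*c - 4)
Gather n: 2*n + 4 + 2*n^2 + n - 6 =2*n^2 + 3*n - 2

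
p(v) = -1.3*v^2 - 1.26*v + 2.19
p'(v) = -2.6*v - 1.26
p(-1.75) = 0.41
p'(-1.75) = 3.29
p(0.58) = 1.02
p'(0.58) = -2.77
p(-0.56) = 2.49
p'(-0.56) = 0.20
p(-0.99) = 2.16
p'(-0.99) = 1.31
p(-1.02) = 2.12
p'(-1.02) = 1.39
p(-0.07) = 2.27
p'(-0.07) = -1.08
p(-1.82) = 0.18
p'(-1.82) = 3.47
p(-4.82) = -21.94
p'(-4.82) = 11.27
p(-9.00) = -91.77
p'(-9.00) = 22.14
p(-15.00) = -271.41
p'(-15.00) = 37.74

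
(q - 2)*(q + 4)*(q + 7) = q^3 + 9*q^2 + 6*q - 56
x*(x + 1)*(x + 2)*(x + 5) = x^4 + 8*x^3 + 17*x^2 + 10*x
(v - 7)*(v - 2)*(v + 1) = v^3 - 8*v^2 + 5*v + 14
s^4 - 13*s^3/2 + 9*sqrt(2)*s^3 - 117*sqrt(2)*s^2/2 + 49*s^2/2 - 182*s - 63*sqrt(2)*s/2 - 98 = (s - 7)*(s + 1/2)*(s + 2*sqrt(2))*(s + 7*sqrt(2))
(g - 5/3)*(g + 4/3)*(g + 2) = g^3 + 5*g^2/3 - 26*g/9 - 40/9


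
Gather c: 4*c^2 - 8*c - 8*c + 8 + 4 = 4*c^2 - 16*c + 12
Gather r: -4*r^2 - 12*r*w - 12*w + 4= -4*r^2 - 12*r*w - 12*w + 4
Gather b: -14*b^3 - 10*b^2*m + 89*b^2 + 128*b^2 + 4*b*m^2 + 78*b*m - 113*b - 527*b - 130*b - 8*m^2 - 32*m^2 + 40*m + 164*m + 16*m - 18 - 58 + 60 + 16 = -14*b^3 + b^2*(217 - 10*m) + b*(4*m^2 + 78*m - 770) - 40*m^2 + 220*m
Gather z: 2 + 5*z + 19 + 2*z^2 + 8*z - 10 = 2*z^2 + 13*z + 11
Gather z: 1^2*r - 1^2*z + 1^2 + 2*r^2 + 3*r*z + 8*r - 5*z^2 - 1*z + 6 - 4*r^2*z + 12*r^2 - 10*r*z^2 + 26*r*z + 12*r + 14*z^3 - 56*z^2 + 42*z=14*r^2 + 21*r + 14*z^3 + z^2*(-10*r - 61) + z*(-4*r^2 + 29*r + 40) + 7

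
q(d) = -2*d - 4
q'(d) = -2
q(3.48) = -10.96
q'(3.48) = -2.00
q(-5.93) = 7.86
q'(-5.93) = -2.00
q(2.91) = -9.82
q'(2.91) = -2.00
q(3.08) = -10.16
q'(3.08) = -2.00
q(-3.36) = 2.72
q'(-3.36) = -2.00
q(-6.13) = 8.26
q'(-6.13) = -2.00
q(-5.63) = 7.26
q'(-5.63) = -2.00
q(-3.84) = 3.68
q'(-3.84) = -2.00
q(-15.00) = 26.00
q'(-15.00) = -2.00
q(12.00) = -28.00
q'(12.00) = -2.00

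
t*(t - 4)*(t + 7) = t^3 + 3*t^2 - 28*t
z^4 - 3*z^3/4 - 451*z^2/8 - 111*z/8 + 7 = (z - 8)*(z - 1/4)*(z + 1/2)*(z + 7)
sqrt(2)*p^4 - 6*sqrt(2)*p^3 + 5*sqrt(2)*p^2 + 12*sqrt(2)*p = p*(p - 4)*(p - 3)*(sqrt(2)*p + sqrt(2))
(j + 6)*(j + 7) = j^2 + 13*j + 42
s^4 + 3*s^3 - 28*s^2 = s^2*(s - 4)*(s + 7)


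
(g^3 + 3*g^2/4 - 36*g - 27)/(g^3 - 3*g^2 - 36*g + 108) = (g + 3/4)/(g - 3)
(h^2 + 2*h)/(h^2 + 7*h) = (h + 2)/(h + 7)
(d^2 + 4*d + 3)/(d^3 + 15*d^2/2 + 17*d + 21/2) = 2/(2*d + 7)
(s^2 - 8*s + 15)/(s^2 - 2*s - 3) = (s - 5)/(s + 1)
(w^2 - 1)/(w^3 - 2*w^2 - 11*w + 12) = (w + 1)/(w^2 - w - 12)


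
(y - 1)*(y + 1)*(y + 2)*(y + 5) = y^4 + 7*y^3 + 9*y^2 - 7*y - 10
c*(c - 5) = c^2 - 5*c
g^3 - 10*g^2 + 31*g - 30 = (g - 5)*(g - 3)*(g - 2)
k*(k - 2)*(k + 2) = k^3 - 4*k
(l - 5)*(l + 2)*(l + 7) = l^3 + 4*l^2 - 31*l - 70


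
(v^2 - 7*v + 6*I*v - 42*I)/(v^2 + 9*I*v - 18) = (v - 7)/(v + 3*I)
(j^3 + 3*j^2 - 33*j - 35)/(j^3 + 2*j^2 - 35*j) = (j + 1)/j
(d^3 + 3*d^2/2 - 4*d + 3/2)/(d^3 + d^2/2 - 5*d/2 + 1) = (d + 3)/(d + 2)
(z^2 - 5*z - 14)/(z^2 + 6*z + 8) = (z - 7)/(z + 4)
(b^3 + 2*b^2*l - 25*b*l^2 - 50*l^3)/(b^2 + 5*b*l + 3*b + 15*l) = (b^2 - 3*b*l - 10*l^2)/(b + 3)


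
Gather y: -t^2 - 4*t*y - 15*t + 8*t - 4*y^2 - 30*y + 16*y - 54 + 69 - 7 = -t^2 - 7*t - 4*y^2 + y*(-4*t - 14) + 8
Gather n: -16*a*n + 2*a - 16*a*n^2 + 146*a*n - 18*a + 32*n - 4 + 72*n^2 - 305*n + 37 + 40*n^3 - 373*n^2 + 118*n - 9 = -16*a + 40*n^3 + n^2*(-16*a - 301) + n*(130*a - 155) + 24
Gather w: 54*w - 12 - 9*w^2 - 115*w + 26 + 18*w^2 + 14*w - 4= 9*w^2 - 47*w + 10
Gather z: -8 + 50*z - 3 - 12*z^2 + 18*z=-12*z^2 + 68*z - 11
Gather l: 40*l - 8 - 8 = 40*l - 16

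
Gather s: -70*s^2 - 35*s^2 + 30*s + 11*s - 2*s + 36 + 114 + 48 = -105*s^2 + 39*s + 198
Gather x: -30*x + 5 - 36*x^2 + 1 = -36*x^2 - 30*x + 6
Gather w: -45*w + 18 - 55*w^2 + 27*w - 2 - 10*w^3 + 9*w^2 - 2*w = -10*w^3 - 46*w^2 - 20*w + 16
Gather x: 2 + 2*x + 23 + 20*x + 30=22*x + 55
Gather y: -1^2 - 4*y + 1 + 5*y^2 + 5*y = 5*y^2 + y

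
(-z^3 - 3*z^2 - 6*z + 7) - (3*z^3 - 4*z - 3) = -4*z^3 - 3*z^2 - 2*z + 10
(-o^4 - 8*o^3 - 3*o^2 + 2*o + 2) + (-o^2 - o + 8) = -o^4 - 8*o^3 - 4*o^2 + o + 10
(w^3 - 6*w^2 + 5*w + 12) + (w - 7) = w^3 - 6*w^2 + 6*w + 5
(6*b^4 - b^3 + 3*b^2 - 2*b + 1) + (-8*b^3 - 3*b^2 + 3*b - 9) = 6*b^4 - 9*b^3 + b - 8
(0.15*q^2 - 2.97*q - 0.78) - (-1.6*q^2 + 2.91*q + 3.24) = 1.75*q^2 - 5.88*q - 4.02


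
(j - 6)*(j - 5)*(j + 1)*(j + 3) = j^4 - 7*j^3 - 11*j^2 + 87*j + 90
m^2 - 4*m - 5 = (m - 5)*(m + 1)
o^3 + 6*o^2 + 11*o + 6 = (o + 1)*(o + 2)*(o + 3)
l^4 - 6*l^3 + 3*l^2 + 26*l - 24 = (l - 4)*(l - 3)*(l - 1)*(l + 2)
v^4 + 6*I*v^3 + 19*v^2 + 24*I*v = v*(v - 3*I)*(v + I)*(v + 8*I)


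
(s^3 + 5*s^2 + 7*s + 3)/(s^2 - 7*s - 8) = (s^2 + 4*s + 3)/(s - 8)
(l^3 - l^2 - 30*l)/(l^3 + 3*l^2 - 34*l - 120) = l/(l + 4)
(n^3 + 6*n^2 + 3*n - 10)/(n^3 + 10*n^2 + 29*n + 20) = (n^2 + n - 2)/(n^2 + 5*n + 4)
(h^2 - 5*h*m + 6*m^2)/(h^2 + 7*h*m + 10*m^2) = (h^2 - 5*h*m + 6*m^2)/(h^2 + 7*h*m + 10*m^2)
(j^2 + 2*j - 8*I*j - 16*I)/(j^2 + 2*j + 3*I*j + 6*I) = (j - 8*I)/(j + 3*I)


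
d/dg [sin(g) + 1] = cos(g)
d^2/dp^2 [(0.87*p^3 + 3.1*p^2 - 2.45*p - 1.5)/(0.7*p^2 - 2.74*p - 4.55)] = (-4.44089209850063e-16*p^5 + 4.44089209850063e-15*p^4 + 28.095724*p^3 + 119.90874*p^2 + 78.50955*p + 157.366)/(0.343*p^6 - 4.0278*p^5 + 9.07746*p^4 + 31.790576*p^3 - 59.00349*p^2 - 170.17455*p - 94.196375)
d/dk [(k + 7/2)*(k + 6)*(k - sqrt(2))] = 3*k^2 - 2*sqrt(2)*k + 19*k - 19*sqrt(2)/2 + 21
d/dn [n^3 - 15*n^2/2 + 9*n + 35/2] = 3*n^2 - 15*n + 9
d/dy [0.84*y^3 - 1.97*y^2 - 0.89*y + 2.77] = 2.52*y^2 - 3.94*y - 0.89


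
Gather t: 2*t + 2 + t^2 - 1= t^2 + 2*t + 1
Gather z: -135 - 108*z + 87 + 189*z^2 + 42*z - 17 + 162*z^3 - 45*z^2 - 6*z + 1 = 162*z^3 + 144*z^2 - 72*z - 64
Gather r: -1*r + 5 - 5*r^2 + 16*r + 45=-5*r^2 + 15*r + 50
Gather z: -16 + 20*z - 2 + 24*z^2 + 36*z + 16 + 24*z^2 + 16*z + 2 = 48*z^2 + 72*z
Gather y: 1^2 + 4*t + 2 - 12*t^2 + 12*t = -12*t^2 + 16*t + 3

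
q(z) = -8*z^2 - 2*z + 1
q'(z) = -16*z - 2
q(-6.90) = -366.08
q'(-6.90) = 108.40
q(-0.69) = -1.43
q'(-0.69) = 9.04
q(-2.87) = -59.16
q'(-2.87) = 43.92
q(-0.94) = -4.19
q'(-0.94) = 13.04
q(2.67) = -61.37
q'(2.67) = -44.72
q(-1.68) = -18.22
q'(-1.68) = 24.88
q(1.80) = -28.52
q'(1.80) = -30.80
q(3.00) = -77.00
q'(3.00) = -50.00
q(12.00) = -1175.00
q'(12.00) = -194.00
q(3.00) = -77.00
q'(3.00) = -50.00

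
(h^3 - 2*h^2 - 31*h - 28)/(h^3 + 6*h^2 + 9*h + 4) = (h - 7)/(h + 1)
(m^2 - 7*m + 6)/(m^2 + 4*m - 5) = (m - 6)/(m + 5)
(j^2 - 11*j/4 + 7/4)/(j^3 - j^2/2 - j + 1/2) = (4*j - 7)/(2*(2*j^2 + j - 1))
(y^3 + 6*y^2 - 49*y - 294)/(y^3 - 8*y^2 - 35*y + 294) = (y + 7)/(y - 7)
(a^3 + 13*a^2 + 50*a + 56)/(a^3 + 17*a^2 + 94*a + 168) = (a + 2)/(a + 6)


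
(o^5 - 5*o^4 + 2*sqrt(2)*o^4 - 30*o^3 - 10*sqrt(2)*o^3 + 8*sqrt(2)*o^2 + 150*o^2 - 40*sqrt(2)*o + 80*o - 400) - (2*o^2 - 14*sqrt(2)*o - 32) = o^5 - 5*o^4 + 2*sqrt(2)*o^4 - 30*o^3 - 10*sqrt(2)*o^3 + 8*sqrt(2)*o^2 + 148*o^2 - 26*sqrt(2)*o + 80*o - 368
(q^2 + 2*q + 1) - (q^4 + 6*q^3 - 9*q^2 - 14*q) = -q^4 - 6*q^3 + 10*q^2 + 16*q + 1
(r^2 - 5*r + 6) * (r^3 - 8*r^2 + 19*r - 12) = r^5 - 13*r^4 + 65*r^3 - 155*r^2 + 174*r - 72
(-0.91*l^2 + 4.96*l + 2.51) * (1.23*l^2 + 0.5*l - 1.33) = -1.1193*l^4 + 5.6458*l^3 + 6.7776*l^2 - 5.3418*l - 3.3383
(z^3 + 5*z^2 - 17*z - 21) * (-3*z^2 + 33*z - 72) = -3*z^5 + 18*z^4 + 144*z^3 - 858*z^2 + 531*z + 1512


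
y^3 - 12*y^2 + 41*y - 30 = (y - 6)*(y - 5)*(y - 1)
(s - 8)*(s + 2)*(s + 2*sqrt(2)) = s^3 - 6*s^2 + 2*sqrt(2)*s^2 - 12*sqrt(2)*s - 16*s - 32*sqrt(2)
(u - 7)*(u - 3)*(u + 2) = u^3 - 8*u^2 + u + 42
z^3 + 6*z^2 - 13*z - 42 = (z - 3)*(z + 2)*(z + 7)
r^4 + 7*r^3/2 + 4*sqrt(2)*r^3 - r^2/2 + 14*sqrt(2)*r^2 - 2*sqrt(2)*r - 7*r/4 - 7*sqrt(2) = (r + 7/2)*(r - sqrt(2)/2)*(r + sqrt(2)/2)*(r + 4*sqrt(2))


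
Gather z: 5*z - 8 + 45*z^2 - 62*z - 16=45*z^2 - 57*z - 24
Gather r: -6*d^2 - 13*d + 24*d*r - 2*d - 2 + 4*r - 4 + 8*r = -6*d^2 - 15*d + r*(24*d + 12) - 6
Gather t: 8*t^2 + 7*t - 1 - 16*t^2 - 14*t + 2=-8*t^2 - 7*t + 1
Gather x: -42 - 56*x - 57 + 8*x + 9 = -48*x - 90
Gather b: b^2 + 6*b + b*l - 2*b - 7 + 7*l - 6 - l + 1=b^2 + b*(l + 4) + 6*l - 12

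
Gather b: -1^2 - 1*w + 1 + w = 0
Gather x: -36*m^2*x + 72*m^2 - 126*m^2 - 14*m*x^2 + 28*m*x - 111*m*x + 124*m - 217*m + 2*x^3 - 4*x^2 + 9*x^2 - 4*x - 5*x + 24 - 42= -54*m^2 - 93*m + 2*x^3 + x^2*(5 - 14*m) + x*(-36*m^2 - 83*m - 9) - 18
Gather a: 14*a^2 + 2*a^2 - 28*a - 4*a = 16*a^2 - 32*a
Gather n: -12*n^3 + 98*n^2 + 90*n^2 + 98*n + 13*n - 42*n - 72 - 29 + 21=-12*n^3 + 188*n^2 + 69*n - 80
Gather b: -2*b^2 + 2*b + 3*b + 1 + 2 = -2*b^2 + 5*b + 3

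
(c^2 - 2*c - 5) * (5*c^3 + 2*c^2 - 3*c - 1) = 5*c^5 - 8*c^4 - 32*c^3 - 5*c^2 + 17*c + 5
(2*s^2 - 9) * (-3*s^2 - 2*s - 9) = -6*s^4 - 4*s^3 + 9*s^2 + 18*s + 81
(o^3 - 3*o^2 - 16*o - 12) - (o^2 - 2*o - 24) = o^3 - 4*o^2 - 14*o + 12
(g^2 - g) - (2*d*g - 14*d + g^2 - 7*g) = -2*d*g + 14*d + 6*g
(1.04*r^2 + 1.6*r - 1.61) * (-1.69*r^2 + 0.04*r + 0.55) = -1.7576*r^4 - 2.6624*r^3 + 3.3569*r^2 + 0.8156*r - 0.8855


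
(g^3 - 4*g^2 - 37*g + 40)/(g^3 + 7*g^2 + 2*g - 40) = (g^2 - 9*g + 8)/(g^2 + 2*g - 8)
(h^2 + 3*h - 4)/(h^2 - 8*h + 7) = (h + 4)/(h - 7)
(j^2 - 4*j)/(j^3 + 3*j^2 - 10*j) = (j - 4)/(j^2 + 3*j - 10)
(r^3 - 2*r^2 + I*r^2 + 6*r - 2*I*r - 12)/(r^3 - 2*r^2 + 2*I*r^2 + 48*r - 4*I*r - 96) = (r^2 + I*r + 6)/(r^2 + 2*I*r + 48)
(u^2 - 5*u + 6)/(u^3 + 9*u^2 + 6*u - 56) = (u - 3)/(u^2 + 11*u + 28)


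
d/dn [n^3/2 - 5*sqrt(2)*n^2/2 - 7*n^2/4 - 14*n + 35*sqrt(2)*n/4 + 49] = 3*n^2/2 - 5*sqrt(2)*n - 7*n/2 - 14 + 35*sqrt(2)/4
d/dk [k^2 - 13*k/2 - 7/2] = 2*k - 13/2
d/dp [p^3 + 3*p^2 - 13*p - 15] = 3*p^2 + 6*p - 13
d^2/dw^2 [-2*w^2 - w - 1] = -4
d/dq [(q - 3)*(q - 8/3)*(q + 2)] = 3*q^2 - 22*q/3 - 10/3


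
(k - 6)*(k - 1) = k^2 - 7*k + 6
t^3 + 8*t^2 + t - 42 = (t - 2)*(t + 3)*(t + 7)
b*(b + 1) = b^2 + b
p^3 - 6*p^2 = p^2*(p - 6)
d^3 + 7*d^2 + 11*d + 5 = (d + 1)^2*(d + 5)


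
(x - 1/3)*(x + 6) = x^2 + 17*x/3 - 2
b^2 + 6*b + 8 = (b + 2)*(b + 4)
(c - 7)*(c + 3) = c^2 - 4*c - 21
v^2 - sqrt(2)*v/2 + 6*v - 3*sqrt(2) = (v + 6)*(v - sqrt(2)/2)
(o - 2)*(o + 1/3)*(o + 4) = o^3 + 7*o^2/3 - 22*o/3 - 8/3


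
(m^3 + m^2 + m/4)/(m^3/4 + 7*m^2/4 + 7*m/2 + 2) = m*(4*m^2 + 4*m + 1)/(m^3 + 7*m^2 + 14*m + 8)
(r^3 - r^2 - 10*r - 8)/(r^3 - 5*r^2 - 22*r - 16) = (r - 4)/(r - 8)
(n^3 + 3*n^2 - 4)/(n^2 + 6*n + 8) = (n^2 + n - 2)/(n + 4)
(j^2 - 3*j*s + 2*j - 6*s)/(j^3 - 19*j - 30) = (j - 3*s)/(j^2 - 2*j - 15)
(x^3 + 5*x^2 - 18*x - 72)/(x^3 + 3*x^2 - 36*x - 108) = (x - 4)/(x - 6)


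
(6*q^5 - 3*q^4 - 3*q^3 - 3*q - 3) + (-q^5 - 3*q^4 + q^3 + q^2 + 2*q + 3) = 5*q^5 - 6*q^4 - 2*q^3 + q^2 - q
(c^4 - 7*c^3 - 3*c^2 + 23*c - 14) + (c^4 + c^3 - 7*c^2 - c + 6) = 2*c^4 - 6*c^3 - 10*c^2 + 22*c - 8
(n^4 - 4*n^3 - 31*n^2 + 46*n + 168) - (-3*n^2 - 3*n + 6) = n^4 - 4*n^3 - 28*n^2 + 49*n + 162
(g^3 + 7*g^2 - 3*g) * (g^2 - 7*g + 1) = g^5 - 51*g^3 + 28*g^2 - 3*g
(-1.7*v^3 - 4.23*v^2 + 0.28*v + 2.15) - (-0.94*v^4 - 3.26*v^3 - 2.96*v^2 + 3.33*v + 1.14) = 0.94*v^4 + 1.56*v^3 - 1.27*v^2 - 3.05*v + 1.01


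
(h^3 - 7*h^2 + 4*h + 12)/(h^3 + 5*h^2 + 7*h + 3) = (h^2 - 8*h + 12)/(h^2 + 4*h + 3)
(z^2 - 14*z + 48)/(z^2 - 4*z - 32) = (z - 6)/(z + 4)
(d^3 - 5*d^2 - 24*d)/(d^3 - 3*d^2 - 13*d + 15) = d*(d - 8)/(d^2 - 6*d + 5)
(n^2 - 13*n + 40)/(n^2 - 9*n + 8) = (n - 5)/(n - 1)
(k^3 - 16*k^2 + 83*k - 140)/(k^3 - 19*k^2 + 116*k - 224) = (k - 5)/(k - 8)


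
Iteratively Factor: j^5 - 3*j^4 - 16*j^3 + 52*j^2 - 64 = (j + 1)*(j^4 - 4*j^3 - 12*j^2 + 64*j - 64) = (j - 4)*(j + 1)*(j^3 - 12*j + 16) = (j - 4)*(j - 2)*(j + 1)*(j^2 + 2*j - 8) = (j - 4)*(j - 2)^2*(j + 1)*(j + 4)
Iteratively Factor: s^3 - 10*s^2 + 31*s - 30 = (s - 3)*(s^2 - 7*s + 10) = (s - 5)*(s - 3)*(s - 2)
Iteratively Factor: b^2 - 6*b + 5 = (b - 5)*(b - 1)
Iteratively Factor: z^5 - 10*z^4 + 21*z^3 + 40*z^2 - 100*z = (z + 2)*(z^4 - 12*z^3 + 45*z^2 - 50*z) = (z - 2)*(z + 2)*(z^3 - 10*z^2 + 25*z) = (z - 5)*(z - 2)*(z + 2)*(z^2 - 5*z) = z*(z - 5)*(z - 2)*(z + 2)*(z - 5)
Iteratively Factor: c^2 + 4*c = (c)*(c + 4)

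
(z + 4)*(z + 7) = z^2 + 11*z + 28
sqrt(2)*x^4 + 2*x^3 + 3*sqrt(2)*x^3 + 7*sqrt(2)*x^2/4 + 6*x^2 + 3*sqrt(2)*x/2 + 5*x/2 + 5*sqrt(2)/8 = (x + 1/2)*(x + 5/2)*(x + sqrt(2)/2)*(sqrt(2)*x + 1)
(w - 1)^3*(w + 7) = w^4 + 4*w^3 - 18*w^2 + 20*w - 7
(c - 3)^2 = c^2 - 6*c + 9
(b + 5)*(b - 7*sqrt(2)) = b^2 - 7*sqrt(2)*b + 5*b - 35*sqrt(2)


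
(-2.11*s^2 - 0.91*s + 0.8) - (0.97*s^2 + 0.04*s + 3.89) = -3.08*s^2 - 0.95*s - 3.09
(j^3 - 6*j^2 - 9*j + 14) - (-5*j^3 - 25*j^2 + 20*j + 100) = 6*j^3 + 19*j^2 - 29*j - 86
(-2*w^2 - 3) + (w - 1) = -2*w^2 + w - 4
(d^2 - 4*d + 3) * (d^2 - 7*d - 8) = d^4 - 11*d^3 + 23*d^2 + 11*d - 24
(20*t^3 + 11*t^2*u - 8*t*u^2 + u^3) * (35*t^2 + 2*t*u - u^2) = 700*t^5 + 425*t^4*u - 278*t^3*u^2 + 8*t^2*u^3 + 10*t*u^4 - u^5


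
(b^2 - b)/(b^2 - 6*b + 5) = b/(b - 5)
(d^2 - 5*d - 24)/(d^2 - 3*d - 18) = (d - 8)/(d - 6)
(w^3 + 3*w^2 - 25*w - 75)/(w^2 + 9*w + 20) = (w^2 - 2*w - 15)/(w + 4)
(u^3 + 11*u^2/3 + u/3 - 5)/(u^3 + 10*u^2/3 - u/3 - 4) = (3*u + 5)/(3*u + 4)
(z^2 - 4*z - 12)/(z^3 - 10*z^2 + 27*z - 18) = (z + 2)/(z^2 - 4*z + 3)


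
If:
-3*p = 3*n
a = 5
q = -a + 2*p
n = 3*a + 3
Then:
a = 5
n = 18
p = -18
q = -41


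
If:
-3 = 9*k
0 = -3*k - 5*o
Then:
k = -1/3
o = 1/5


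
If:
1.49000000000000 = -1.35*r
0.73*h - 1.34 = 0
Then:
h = 1.84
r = -1.10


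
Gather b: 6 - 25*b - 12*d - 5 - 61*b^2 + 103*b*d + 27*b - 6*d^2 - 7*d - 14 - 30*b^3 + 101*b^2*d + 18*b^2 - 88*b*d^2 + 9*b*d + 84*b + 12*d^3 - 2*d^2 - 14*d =-30*b^3 + b^2*(101*d - 43) + b*(-88*d^2 + 112*d + 86) + 12*d^3 - 8*d^2 - 33*d - 13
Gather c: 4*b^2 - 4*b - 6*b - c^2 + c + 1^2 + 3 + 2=4*b^2 - 10*b - c^2 + c + 6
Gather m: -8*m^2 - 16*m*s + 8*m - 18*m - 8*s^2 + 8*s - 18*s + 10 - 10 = -8*m^2 + m*(-16*s - 10) - 8*s^2 - 10*s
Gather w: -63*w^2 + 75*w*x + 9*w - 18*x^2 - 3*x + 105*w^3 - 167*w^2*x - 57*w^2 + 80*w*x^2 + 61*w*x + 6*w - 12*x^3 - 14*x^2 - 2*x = 105*w^3 + w^2*(-167*x - 120) + w*(80*x^2 + 136*x + 15) - 12*x^3 - 32*x^2 - 5*x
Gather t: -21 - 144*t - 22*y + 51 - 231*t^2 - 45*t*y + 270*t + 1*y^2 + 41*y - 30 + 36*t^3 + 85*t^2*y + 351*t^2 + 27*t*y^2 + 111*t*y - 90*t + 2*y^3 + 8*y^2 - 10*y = 36*t^3 + t^2*(85*y + 120) + t*(27*y^2 + 66*y + 36) + 2*y^3 + 9*y^2 + 9*y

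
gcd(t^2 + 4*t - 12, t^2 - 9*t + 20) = 1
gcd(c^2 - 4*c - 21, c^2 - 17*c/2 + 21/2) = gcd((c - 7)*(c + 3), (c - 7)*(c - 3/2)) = c - 7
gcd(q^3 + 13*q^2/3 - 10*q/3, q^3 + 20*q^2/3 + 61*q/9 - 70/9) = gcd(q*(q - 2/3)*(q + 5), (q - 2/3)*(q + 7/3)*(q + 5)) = q^2 + 13*q/3 - 10/3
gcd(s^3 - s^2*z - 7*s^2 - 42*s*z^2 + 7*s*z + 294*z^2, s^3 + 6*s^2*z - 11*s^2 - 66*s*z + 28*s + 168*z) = s^2 + 6*s*z - 7*s - 42*z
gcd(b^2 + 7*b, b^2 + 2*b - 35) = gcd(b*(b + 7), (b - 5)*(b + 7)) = b + 7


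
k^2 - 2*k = k*(k - 2)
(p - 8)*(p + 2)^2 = p^3 - 4*p^2 - 28*p - 32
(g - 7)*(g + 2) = g^2 - 5*g - 14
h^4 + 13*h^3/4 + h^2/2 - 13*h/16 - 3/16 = (h - 1/2)*(h + 1/4)*(h + 1/2)*(h + 3)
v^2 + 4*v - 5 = (v - 1)*(v + 5)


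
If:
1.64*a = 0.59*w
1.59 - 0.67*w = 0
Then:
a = 0.85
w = 2.37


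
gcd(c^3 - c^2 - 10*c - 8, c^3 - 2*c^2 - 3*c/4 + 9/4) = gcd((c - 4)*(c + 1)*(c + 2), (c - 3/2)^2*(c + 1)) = c + 1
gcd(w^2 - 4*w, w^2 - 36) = 1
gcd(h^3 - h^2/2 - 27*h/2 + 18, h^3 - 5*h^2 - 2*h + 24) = h - 3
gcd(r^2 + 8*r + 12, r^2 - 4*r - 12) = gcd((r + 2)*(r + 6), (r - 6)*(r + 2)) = r + 2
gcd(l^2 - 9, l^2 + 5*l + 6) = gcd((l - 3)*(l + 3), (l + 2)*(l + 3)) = l + 3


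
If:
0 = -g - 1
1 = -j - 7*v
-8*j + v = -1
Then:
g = -1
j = 2/19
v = -3/19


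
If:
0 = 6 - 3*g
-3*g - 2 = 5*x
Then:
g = 2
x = -8/5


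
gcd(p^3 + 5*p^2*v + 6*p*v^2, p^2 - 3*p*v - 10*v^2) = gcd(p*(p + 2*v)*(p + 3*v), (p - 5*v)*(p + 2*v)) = p + 2*v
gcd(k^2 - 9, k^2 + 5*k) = 1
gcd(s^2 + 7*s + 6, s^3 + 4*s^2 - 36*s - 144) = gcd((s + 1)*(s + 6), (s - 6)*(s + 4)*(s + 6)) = s + 6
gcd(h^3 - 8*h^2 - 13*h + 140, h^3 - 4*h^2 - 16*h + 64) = h + 4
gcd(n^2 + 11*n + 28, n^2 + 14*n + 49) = n + 7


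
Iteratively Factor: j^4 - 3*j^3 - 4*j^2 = (j - 4)*(j^3 + j^2) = j*(j - 4)*(j^2 + j) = j*(j - 4)*(j + 1)*(j)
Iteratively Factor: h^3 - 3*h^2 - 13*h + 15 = (h + 3)*(h^2 - 6*h + 5) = (h - 5)*(h + 3)*(h - 1)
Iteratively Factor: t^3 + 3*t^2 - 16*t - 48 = (t + 4)*(t^2 - t - 12) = (t - 4)*(t + 4)*(t + 3)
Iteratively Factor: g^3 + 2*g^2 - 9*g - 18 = (g + 2)*(g^2 - 9) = (g - 3)*(g + 2)*(g + 3)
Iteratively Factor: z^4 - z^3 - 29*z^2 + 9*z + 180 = (z + 4)*(z^3 - 5*z^2 - 9*z + 45) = (z + 3)*(z + 4)*(z^2 - 8*z + 15) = (z - 5)*(z + 3)*(z + 4)*(z - 3)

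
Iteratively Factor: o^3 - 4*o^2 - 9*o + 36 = (o - 3)*(o^2 - o - 12) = (o - 3)*(o + 3)*(o - 4)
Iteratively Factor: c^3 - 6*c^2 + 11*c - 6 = (c - 2)*(c^2 - 4*c + 3) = (c - 2)*(c - 1)*(c - 3)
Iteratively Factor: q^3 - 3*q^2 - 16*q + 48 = (q - 4)*(q^2 + q - 12) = (q - 4)*(q + 4)*(q - 3)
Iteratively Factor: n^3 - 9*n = (n - 3)*(n^2 + 3*n) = (n - 3)*(n + 3)*(n)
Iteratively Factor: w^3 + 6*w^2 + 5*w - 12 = (w - 1)*(w^2 + 7*w + 12) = (w - 1)*(w + 4)*(w + 3)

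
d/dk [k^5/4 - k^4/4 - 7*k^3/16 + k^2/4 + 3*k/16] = 5*k^4/4 - k^3 - 21*k^2/16 + k/2 + 3/16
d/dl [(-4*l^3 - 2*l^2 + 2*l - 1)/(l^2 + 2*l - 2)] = 2*(-2*l^4 - 8*l^3 + 9*l^2 + 5*l - 1)/(l^4 + 4*l^3 - 8*l + 4)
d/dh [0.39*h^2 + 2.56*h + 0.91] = 0.78*h + 2.56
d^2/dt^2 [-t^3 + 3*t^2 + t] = 6 - 6*t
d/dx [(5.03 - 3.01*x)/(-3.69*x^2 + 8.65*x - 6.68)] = (-11.1069*x^2 + 37.1214*x - 23.4027)/(13.6161*x^4 - 63.837*x^3 + 124.1209*x^2 - 115.564*x + 44.6224)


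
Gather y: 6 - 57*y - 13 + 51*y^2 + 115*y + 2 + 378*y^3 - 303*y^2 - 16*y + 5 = 378*y^3 - 252*y^2 + 42*y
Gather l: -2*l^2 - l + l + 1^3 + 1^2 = 2 - 2*l^2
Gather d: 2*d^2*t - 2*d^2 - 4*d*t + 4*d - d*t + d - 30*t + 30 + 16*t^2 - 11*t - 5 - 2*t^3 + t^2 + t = d^2*(2*t - 2) + d*(5 - 5*t) - 2*t^3 + 17*t^2 - 40*t + 25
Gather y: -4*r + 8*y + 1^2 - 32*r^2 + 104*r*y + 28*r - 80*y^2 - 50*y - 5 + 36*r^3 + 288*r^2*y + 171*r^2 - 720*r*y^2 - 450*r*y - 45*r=36*r^3 + 139*r^2 - 21*r + y^2*(-720*r - 80) + y*(288*r^2 - 346*r - 42) - 4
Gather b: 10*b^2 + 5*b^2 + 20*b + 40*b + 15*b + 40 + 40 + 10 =15*b^2 + 75*b + 90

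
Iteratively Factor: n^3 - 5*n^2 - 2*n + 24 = (n + 2)*(n^2 - 7*n + 12) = (n - 3)*(n + 2)*(n - 4)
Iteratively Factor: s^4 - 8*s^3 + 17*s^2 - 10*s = (s - 5)*(s^3 - 3*s^2 + 2*s) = (s - 5)*(s - 1)*(s^2 - 2*s) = s*(s - 5)*(s - 1)*(s - 2)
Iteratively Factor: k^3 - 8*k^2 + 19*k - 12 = (k - 3)*(k^2 - 5*k + 4) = (k - 3)*(k - 1)*(k - 4)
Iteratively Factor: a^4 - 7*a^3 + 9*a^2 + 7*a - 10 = (a - 1)*(a^3 - 6*a^2 + 3*a + 10) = (a - 1)*(a + 1)*(a^2 - 7*a + 10) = (a - 5)*(a - 1)*(a + 1)*(a - 2)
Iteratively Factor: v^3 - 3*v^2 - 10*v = (v)*(v^2 - 3*v - 10) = v*(v + 2)*(v - 5)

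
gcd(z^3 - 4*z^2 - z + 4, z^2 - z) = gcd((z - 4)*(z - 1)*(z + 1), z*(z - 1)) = z - 1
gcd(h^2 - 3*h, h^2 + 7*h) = h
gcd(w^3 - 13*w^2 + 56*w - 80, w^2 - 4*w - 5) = w - 5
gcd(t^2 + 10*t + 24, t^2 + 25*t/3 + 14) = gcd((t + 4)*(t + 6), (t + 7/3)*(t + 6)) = t + 6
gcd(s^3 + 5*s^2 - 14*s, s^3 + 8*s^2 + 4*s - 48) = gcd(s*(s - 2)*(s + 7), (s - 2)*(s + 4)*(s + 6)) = s - 2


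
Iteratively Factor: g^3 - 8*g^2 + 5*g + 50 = (g + 2)*(g^2 - 10*g + 25) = (g - 5)*(g + 2)*(g - 5)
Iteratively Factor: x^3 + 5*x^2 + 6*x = (x + 3)*(x^2 + 2*x) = x*(x + 3)*(x + 2)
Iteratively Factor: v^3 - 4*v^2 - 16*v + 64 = (v + 4)*(v^2 - 8*v + 16) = (v - 4)*(v + 4)*(v - 4)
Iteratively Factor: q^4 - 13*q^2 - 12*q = (q)*(q^3 - 13*q - 12) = q*(q - 4)*(q^2 + 4*q + 3) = q*(q - 4)*(q + 1)*(q + 3)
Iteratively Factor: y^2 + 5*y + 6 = (y + 3)*(y + 2)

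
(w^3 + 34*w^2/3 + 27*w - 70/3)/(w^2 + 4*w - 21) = (3*w^2 + 13*w - 10)/(3*(w - 3))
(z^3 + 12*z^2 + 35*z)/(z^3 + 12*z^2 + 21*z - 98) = z*(z + 5)/(z^2 + 5*z - 14)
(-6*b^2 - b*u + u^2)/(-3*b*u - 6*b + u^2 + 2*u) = (2*b + u)/(u + 2)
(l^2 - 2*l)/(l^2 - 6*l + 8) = l/(l - 4)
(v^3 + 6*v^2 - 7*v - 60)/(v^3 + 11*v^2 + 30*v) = (v^2 + v - 12)/(v*(v + 6))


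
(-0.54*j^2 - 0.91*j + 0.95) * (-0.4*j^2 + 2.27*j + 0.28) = 0.216*j^4 - 0.8618*j^3 - 2.5969*j^2 + 1.9017*j + 0.266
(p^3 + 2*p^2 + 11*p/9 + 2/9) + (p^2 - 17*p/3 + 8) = p^3 + 3*p^2 - 40*p/9 + 74/9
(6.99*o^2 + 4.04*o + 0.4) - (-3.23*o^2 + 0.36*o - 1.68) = 10.22*o^2 + 3.68*o + 2.08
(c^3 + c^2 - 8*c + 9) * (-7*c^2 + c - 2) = -7*c^5 - 6*c^4 + 55*c^3 - 73*c^2 + 25*c - 18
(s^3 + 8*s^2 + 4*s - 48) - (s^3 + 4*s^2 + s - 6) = 4*s^2 + 3*s - 42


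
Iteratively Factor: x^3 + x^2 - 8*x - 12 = (x + 2)*(x^2 - x - 6) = (x + 2)^2*(x - 3)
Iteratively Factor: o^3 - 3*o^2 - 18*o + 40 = (o - 2)*(o^2 - o - 20) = (o - 5)*(o - 2)*(o + 4)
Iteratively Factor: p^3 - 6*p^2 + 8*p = (p - 4)*(p^2 - 2*p) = (p - 4)*(p - 2)*(p)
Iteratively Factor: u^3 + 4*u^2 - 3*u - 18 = (u + 3)*(u^2 + u - 6) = (u + 3)^2*(u - 2)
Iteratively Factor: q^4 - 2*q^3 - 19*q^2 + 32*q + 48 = (q - 4)*(q^3 + 2*q^2 - 11*q - 12) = (q - 4)*(q + 1)*(q^2 + q - 12) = (q - 4)*(q - 3)*(q + 1)*(q + 4)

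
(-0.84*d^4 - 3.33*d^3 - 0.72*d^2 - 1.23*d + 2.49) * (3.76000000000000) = -3.1584*d^4 - 12.5208*d^3 - 2.7072*d^2 - 4.6248*d + 9.3624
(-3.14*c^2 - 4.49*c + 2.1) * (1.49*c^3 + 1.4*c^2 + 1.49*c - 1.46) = -4.6786*c^5 - 11.0861*c^4 - 7.8356*c^3 + 0.8343*c^2 + 9.6844*c - 3.066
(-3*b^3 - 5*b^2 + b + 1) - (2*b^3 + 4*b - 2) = -5*b^3 - 5*b^2 - 3*b + 3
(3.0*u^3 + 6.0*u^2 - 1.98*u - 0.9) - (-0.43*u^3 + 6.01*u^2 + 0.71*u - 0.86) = 3.43*u^3 - 0.00999999999999979*u^2 - 2.69*u - 0.04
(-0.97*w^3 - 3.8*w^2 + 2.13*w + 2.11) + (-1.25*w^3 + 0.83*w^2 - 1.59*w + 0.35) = -2.22*w^3 - 2.97*w^2 + 0.54*w + 2.46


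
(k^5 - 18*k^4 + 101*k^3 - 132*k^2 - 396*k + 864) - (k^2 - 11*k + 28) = k^5 - 18*k^4 + 101*k^3 - 133*k^2 - 385*k + 836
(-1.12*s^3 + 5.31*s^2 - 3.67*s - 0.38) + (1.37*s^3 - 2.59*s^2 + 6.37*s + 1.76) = 0.25*s^3 + 2.72*s^2 + 2.7*s + 1.38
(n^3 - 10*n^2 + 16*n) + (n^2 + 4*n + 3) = n^3 - 9*n^2 + 20*n + 3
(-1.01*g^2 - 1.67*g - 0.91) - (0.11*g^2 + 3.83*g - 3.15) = -1.12*g^2 - 5.5*g + 2.24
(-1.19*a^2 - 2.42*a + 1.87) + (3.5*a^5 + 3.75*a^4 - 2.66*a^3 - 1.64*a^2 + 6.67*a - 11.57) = 3.5*a^5 + 3.75*a^4 - 2.66*a^3 - 2.83*a^2 + 4.25*a - 9.7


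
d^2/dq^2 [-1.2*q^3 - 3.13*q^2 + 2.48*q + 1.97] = -7.2*q - 6.26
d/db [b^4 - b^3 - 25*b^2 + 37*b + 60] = 4*b^3 - 3*b^2 - 50*b + 37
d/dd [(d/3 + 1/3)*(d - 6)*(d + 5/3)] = d^2 - 20*d/9 - 43/9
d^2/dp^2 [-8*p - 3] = 0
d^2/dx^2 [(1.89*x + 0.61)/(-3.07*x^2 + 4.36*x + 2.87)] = ((1.89*x + 0.61)*(6.14*x - 4.36)*(12.28*x - 8.72) + (34.8138*x - 12.7354)*(-3.07*x^2 + 4.36*x + 2.87))/(-3.07*x^2 + 4.36*x + 2.87)^3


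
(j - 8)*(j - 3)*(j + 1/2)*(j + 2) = j^4 - 17*j^3/2 - 5*j^2/2 + 49*j + 24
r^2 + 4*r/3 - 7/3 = (r - 1)*(r + 7/3)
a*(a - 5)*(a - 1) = a^3 - 6*a^2 + 5*a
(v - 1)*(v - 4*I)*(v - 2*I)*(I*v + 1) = I*v^4 + 7*v^3 - I*v^3 - 7*v^2 - 14*I*v^2 - 8*v + 14*I*v + 8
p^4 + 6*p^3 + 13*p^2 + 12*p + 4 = (p + 1)^2*(p + 2)^2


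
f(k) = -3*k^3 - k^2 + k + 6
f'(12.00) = -1319.00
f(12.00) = -5310.00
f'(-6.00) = -311.00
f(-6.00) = 612.00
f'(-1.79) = -24.26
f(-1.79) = 18.21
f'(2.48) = -59.31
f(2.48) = -43.43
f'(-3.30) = -90.41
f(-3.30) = 99.62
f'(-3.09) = -78.75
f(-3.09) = 81.87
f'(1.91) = -35.65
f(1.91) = -16.64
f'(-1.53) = -17.01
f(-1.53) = 12.87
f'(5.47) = -279.23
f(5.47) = -509.45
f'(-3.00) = -74.00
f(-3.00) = 75.00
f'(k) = -9*k^2 - 2*k + 1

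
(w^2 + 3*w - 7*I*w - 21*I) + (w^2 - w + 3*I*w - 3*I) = 2*w^2 + 2*w - 4*I*w - 24*I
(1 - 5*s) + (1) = 2 - 5*s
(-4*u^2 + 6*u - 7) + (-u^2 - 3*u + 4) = -5*u^2 + 3*u - 3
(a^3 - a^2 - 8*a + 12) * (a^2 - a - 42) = a^5 - 2*a^4 - 49*a^3 + 62*a^2 + 324*a - 504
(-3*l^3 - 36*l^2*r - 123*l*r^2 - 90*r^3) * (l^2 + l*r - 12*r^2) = -3*l^5 - 39*l^4*r - 123*l^3*r^2 + 219*l^2*r^3 + 1386*l*r^4 + 1080*r^5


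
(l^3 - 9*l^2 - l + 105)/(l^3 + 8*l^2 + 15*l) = (l^2 - 12*l + 35)/(l*(l + 5))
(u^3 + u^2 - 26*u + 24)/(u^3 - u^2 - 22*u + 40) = (u^2 + 5*u - 6)/(u^2 + 3*u - 10)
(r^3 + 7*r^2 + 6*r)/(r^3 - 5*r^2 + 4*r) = (r^2 + 7*r + 6)/(r^2 - 5*r + 4)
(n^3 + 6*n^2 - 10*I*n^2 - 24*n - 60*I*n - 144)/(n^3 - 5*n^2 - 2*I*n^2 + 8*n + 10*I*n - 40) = (n^2 + 6*n*(1 - I) - 36*I)/(n^2 + n*(-5 + 2*I) - 10*I)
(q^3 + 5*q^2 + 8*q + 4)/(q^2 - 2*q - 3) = (q^2 + 4*q + 4)/(q - 3)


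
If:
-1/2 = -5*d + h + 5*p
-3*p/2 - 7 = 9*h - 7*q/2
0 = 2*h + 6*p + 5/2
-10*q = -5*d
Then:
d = -221/1048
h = -1663/2096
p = -319/2096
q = -221/2096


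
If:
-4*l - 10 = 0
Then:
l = -5/2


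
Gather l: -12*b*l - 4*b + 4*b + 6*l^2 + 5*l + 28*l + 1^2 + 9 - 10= 6*l^2 + l*(33 - 12*b)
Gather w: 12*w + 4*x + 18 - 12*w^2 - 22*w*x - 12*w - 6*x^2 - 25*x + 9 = -12*w^2 - 22*w*x - 6*x^2 - 21*x + 27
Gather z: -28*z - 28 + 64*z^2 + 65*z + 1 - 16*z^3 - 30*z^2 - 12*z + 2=-16*z^3 + 34*z^2 + 25*z - 25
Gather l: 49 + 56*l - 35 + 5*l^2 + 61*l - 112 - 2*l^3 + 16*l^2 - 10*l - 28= -2*l^3 + 21*l^2 + 107*l - 126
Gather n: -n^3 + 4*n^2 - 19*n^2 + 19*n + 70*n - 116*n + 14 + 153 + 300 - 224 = -n^3 - 15*n^2 - 27*n + 243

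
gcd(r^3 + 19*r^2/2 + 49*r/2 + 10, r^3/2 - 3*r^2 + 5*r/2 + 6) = 1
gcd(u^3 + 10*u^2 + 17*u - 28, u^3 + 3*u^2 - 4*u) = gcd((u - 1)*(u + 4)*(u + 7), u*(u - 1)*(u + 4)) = u^2 + 3*u - 4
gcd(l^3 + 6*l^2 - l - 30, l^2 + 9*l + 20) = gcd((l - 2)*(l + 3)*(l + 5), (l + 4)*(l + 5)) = l + 5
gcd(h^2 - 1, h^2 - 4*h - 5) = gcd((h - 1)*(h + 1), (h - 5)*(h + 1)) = h + 1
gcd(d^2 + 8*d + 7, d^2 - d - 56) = d + 7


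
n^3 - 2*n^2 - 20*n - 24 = (n - 6)*(n + 2)^2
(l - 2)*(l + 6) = l^2 + 4*l - 12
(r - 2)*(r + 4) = r^2 + 2*r - 8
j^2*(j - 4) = j^3 - 4*j^2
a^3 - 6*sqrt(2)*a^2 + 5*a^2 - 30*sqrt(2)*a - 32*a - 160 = (a + 5)*(a - 8*sqrt(2))*(a + 2*sqrt(2))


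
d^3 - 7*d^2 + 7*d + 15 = (d - 5)*(d - 3)*(d + 1)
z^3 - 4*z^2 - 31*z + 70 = (z - 7)*(z - 2)*(z + 5)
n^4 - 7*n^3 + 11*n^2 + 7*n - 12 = (n - 4)*(n - 3)*(n - 1)*(n + 1)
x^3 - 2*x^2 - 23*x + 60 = (x - 4)*(x - 3)*(x + 5)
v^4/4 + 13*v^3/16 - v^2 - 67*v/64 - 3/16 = (v/4 + 1)*(v - 3/2)*(v + 1/4)*(v + 1/2)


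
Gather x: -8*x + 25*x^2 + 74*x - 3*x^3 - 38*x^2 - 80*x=-3*x^3 - 13*x^2 - 14*x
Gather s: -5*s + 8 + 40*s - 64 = 35*s - 56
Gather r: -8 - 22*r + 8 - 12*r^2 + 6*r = -12*r^2 - 16*r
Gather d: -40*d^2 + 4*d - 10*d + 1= -40*d^2 - 6*d + 1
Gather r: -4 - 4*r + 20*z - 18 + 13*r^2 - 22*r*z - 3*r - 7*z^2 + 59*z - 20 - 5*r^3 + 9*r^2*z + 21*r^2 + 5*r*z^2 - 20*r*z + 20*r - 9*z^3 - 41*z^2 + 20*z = -5*r^3 + r^2*(9*z + 34) + r*(5*z^2 - 42*z + 13) - 9*z^3 - 48*z^2 + 99*z - 42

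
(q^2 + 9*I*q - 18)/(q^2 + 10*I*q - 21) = (q + 6*I)/(q + 7*I)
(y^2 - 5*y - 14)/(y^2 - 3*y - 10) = (y - 7)/(y - 5)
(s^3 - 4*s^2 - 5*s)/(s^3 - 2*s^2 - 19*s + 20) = s*(s + 1)/(s^2 + 3*s - 4)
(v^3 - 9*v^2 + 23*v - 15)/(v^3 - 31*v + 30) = (v - 3)/(v + 6)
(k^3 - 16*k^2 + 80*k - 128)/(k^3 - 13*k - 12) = (k^2 - 12*k + 32)/(k^2 + 4*k + 3)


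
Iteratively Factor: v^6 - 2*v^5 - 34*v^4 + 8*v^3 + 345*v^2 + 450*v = (v + 2)*(v^5 - 4*v^4 - 26*v^3 + 60*v^2 + 225*v) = (v + 2)*(v + 3)*(v^4 - 7*v^3 - 5*v^2 + 75*v) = v*(v + 2)*(v + 3)*(v^3 - 7*v^2 - 5*v + 75) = v*(v - 5)*(v + 2)*(v + 3)*(v^2 - 2*v - 15) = v*(v - 5)*(v + 2)*(v + 3)^2*(v - 5)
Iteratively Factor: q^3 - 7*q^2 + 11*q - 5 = (q - 5)*(q^2 - 2*q + 1) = (q - 5)*(q - 1)*(q - 1)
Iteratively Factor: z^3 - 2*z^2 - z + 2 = (z - 2)*(z^2 - 1) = (z - 2)*(z + 1)*(z - 1)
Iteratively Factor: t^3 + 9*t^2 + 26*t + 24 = (t + 2)*(t^2 + 7*t + 12) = (t + 2)*(t + 3)*(t + 4)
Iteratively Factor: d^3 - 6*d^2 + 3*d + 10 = (d - 2)*(d^2 - 4*d - 5) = (d - 2)*(d + 1)*(d - 5)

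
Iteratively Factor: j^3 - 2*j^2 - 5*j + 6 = (j + 2)*(j^2 - 4*j + 3) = (j - 3)*(j + 2)*(j - 1)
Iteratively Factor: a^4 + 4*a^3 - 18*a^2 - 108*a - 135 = (a + 3)*(a^3 + a^2 - 21*a - 45) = (a + 3)^2*(a^2 - 2*a - 15) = (a + 3)^3*(a - 5)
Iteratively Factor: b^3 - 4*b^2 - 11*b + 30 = (b - 2)*(b^2 - 2*b - 15) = (b - 2)*(b + 3)*(b - 5)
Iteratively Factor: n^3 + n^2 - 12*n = (n + 4)*(n^2 - 3*n) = n*(n + 4)*(n - 3)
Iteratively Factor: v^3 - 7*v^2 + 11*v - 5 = (v - 1)*(v^2 - 6*v + 5) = (v - 5)*(v - 1)*(v - 1)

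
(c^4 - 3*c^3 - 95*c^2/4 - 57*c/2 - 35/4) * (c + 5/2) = c^5 - c^4/2 - 125*c^3/4 - 703*c^2/8 - 80*c - 175/8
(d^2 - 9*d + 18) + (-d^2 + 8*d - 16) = 2 - d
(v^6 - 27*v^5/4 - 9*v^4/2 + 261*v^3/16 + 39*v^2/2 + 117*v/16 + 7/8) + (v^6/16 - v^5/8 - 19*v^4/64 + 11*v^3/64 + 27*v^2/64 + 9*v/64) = 17*v^6/16 - 55*v^5/8 - 307*v^4/64 + 1055*v^3/64 + 1275*v^2/64 + 477*v/64 + 7/8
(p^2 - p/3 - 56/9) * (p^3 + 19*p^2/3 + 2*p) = p^5 + 6*p^4 - 19*p^3/3 - 1082*p^2/27 - 112*p/9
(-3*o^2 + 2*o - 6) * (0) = 0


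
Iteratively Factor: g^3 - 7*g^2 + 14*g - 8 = (g - 2)*(g^2 - 5*g + 4) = (g - 2)*(g - 1)*(g - 4)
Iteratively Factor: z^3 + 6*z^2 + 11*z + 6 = (z + 3)*(z^2 + 3*z + 2) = (z + 1)*(z + 3)*(z + 2)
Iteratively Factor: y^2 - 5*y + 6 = (y - 3)*(y - 2)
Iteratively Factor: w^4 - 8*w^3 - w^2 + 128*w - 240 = (w - 5)*(w^3 - 3*w^2 - 16*w + 48) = (w - 5)*(w - 4)*(w^2 + w - 12) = (w - 5)*(w - 4)*(w + 4)*(w - 3)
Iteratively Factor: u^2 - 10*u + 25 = (u - 5)*(u - 5)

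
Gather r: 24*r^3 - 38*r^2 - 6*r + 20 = 24*r^3 - 38*r^2 - 6*r + 20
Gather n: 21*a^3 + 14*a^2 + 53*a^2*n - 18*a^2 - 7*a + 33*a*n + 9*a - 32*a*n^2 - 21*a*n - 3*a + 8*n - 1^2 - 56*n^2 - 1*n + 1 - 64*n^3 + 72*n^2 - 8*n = 21*a^3 - 4*a^2 - a - 64*n^3 + n^2*(16 - 32*a) + n*(53*a^2 + 12*a - 1)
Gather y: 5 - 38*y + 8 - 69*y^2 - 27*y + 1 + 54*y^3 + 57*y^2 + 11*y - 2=54*y^3 - 12*y^2 - 54*y + 12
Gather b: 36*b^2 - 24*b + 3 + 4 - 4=36*b^2 - 24*b + 3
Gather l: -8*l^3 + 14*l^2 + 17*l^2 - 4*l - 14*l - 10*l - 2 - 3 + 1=-8*l^3 + 31*l^2 - 28*l - 4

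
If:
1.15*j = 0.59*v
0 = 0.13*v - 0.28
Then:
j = 1.11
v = 2.15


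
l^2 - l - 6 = (l - 3)*(l + 2)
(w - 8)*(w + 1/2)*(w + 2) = w^3 - 11*w^2/2 - 19*w - 8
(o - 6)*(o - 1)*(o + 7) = o^3 - 43*o + 42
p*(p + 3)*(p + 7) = p^3 + 10*p^2 + 21*p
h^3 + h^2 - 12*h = h*(h - 3)*(h + 4)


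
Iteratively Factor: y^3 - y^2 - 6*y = (y + 2)*(y^2 - 3*y) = (y - 3)*(y + 2)*(y)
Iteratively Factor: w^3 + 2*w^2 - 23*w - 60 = (w - 5)*(w^2 + 7*w + 12) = (w - 5)*(w + 4)*(w + 3)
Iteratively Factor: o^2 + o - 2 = (o + 2)*(o - 1)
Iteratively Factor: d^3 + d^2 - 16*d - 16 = (d + 1)*(d^2 - 16) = (d + 1)*(d + 4)*(d - 4)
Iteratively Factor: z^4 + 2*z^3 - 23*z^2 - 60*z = (z + 3)*(z^3 - z^2 - 20*z) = (z + 3)*(z + 4)*(z^2 - 5*z) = z*(z + 3)*(z + 4)*(z - 5)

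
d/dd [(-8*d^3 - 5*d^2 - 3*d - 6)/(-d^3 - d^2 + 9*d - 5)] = (3*d^4 - 150*d^3 + 54*d^2 + 38*d + 69)/(d^6 + 2*d^5 - 17*d^4 - 8*d^3 + 91*d^2 - 90*d + 25)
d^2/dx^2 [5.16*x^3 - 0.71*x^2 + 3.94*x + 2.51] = 30.96*x - 1.42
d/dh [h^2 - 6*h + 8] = 2*h - 6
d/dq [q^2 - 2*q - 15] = 2*q - 2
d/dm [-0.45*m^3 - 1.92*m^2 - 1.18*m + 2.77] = -1.35*m^2 - 3.84*m - 1.18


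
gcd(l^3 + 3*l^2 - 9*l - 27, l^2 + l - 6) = l + 3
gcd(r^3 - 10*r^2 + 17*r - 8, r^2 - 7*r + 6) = r - 1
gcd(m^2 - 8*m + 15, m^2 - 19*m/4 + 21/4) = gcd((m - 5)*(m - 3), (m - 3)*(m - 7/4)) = m - 3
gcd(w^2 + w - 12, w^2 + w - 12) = w^2 + w - 12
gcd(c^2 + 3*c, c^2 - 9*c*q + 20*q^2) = 1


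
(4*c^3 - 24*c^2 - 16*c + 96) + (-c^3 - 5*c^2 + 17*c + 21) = 3*c^3 - 29*c^2 + c + 117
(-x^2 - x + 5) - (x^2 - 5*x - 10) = -2*x^2 + 4*x + 15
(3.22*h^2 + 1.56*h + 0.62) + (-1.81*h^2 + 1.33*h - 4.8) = 1.41*h^2 + 2.89*h - 4.18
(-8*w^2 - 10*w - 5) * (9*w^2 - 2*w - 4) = -72*w^4 - 74*w^3 + 7*w^2 + 50*w + 20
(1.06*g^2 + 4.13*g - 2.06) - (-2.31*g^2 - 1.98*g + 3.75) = 3.37*g^2 + 6.11*g - 5.81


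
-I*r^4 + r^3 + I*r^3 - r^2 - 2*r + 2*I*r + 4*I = (r - 2)*(r - I)*(r + 2*I)*(-I*r - I)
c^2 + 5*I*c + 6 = (c - I)*(c + 6*I)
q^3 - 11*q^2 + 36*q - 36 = (q - 6)*(q - 3)*(q - 2)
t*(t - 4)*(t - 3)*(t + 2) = t^4 - 5*t^3 - 2*t^2 + 24*t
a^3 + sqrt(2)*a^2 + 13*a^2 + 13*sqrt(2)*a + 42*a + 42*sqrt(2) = (a + 6)*(a + 7)*(a + sqrt(2))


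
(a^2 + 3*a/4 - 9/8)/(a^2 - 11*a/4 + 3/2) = (a + 3/2)/(a - 2)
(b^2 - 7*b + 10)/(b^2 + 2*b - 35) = (b - 2)/(b + 7)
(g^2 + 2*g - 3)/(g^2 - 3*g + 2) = (g + 3)/(g - 2)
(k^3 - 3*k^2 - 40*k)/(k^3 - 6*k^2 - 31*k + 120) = k/(k - 3)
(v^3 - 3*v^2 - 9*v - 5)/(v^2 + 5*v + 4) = (v^2 - 4*v - 5)/(v + 4)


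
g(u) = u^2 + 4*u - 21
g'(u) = 2*u + 4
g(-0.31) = -22.14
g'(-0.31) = 3.38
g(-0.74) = -23.41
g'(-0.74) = 2.52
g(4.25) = 14.06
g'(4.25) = 12.50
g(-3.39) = -23.07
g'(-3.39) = -2.78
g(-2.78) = -24.39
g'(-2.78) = -1.56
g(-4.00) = -21.00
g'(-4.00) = -4.00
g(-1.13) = -24.24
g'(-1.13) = 1.74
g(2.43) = -5.38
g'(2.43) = 8.86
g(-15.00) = 144.00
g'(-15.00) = -26.00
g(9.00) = 96.00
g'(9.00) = 22.00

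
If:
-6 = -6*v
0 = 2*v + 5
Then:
No Solution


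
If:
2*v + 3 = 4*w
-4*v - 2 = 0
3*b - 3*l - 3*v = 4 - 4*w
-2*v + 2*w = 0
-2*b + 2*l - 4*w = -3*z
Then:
No Solution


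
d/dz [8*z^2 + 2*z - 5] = 16*z + 2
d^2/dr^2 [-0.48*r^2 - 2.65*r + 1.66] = -0.960000000000000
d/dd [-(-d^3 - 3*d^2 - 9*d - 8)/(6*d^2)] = (d^3 - 9*d - 16)/(6*d^3)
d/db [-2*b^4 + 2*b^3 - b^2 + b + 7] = -8*b^3 + 6*b^2 - 2*b + 1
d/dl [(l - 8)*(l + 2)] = 2*l - 6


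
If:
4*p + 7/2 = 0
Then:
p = -7/8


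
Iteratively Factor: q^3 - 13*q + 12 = (q - 1)*(q^2 + q - 12) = (q - 3)*(q - 1)*(q + 4)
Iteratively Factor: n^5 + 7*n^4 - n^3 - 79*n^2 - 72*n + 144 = (n + 4)*(n^4 + 3*n^3 - 13*n^2 - 27*n + 36) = (n + 4)^2*(n^3 - n^2 - 9*n + 9) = (n + 3)*(n + 4)^2*(n^2 - 4*n + 3) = (n - 3)*(n + 3)*(n + 4)^2*(n - 1)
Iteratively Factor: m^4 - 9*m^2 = (m - 3)*(m^3 + 3*m^2) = m*(m - 3)*(m^2 + 3*m) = m*(m - 3)*(m + 3)*(m)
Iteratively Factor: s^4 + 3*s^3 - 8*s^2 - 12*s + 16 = (s - 1)*(s^3 + 4*s^2 - 4*s - 16) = (s - 1)*(s + 2)*(s^2 + 2*s - 8) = (s - 2)*(s - 1)*(s + 2)*(s + 4)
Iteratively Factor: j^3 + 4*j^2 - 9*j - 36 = (j + 4)*(j^2 - 9) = (j + 3)*(j + 4)*(j - 3)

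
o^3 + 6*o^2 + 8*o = o*(o + 2)*(o + 4)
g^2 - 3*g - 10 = (g - 5)*(g + 2)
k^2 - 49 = (k - 7)*(k + 7)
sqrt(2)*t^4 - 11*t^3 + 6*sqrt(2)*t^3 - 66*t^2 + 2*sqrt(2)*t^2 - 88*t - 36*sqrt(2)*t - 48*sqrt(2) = (t + 2)*(t + 4)*(t - 6*sqrt(2))*(sqrt(2)*t + 1)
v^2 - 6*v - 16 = (v - 8)*(v + 2)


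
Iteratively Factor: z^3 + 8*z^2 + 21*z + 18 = (z + 3)*(z^2 + 5*z + 6) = (z + 3)^2*(z + 2)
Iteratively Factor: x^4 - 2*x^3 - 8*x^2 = (x)*(x^3 - 2*x^2 - 8*x) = x*(x + 2)*(x^2 - 4*x) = x*(x - 4)*(x + 2)*(x)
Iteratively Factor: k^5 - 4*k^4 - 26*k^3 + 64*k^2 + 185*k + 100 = (k + 1)*(k^4 - 5*k^3 - 21*k^2 + 85*k + 100) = (k - 5)*(k + 1)*(k^3 - 21*k - 20) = (k - 5)^2*(k + 1)*(k^2 + 5*k + 4) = (k - 5)^2*(k + 1)^2*(k + 4)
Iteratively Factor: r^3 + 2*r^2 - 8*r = (r + 4)*(r^2 - 2*r) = r*(r + 4)*(r - 2)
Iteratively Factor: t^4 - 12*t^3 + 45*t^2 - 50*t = (t - 2)*(t^3 - 10*t^2 + 25*t) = t*(t - 2)*(t^2 - 10*t + 25) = t*(t - 5)*(t - 2)*(t - 5)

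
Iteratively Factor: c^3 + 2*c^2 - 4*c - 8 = (c + 2)*(c^2 - 4) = (c - 2)*(c + 2)*(c + 2)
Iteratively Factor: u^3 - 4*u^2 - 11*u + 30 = (u - 5)*(u^2 + u - 6) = (u - 5)*(u - 2)*(u + 3)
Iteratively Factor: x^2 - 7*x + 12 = (x - 4)*(x - 3)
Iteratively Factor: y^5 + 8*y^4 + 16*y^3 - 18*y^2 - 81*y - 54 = (y + 3)*(y^4 + 5*y^3 + y^2 - 21*y - 18) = (y - 2)*(y + 3)*(y^3 + 7*y^2 + 15*y + 9) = (y - 2)*(y + 1)*(y + 3)*(y^2 + 6*y + 9) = (y - 2)*(y + 1)*(y + 3)^2*(y + 3)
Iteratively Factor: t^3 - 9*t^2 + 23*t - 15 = (t - 1)*(t^2 - 8*t + 15) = (t - 3)*(t - 1)*(t - 5)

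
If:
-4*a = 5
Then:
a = -5/4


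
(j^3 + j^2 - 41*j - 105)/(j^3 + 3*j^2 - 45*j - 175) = (j + 3)/(j + 5)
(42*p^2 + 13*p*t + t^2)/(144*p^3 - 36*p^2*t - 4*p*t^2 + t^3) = (7*p + t)/(24*p^2 - 10*p*t + t^2)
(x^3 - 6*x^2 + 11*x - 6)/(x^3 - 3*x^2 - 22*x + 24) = (x^2 - 5*x + 6)/(x^2 - 2*x - 24)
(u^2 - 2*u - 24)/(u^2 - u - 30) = (u + 4)/(u + 5)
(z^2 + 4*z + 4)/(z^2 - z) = (z^2 + 4*z + 4)/(z*(z - 1))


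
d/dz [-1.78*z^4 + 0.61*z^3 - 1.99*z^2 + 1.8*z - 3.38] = -7.12*z^3 + 1.83*z^2 - 3.98*z + 1.8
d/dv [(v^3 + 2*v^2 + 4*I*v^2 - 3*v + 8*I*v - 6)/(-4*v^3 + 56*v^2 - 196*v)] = (2*v^3*(4 + I) + 2*v^2*(2 + 11*I) - 9*v + 21)/(2*v^2*(v^3 - 21*v^2 + 147*v - 343))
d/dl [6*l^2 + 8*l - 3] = 12*l + 8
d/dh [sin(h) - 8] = cos(h)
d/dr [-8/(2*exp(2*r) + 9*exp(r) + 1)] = (32*exp(r) + 72)*exp(r)/(2*exp(2*r) + 9*exp(r) + 1)^2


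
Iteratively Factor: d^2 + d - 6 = (d + 3)*(d - 2)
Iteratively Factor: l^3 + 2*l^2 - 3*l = (l + 3)*(l^2 - l) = l*(l + 3)*(l - 1)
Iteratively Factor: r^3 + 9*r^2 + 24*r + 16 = (r + 1)*(r^2 + 8*r + 16) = (r + 1)*(r + 4)*(r + 4)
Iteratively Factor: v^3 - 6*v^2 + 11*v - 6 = (v - 3)*(v^2 - 3*v + 2) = (v - 3)*(v - 2)*(v - 1)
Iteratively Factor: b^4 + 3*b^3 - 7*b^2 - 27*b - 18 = (b + 3)*(b^3 - 7*b - 6) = (b - 3)*(b + 3)*(b^2 + 3*b + 2) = (b - 3)*(b + 1)*(b + 3)*(b + 2)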